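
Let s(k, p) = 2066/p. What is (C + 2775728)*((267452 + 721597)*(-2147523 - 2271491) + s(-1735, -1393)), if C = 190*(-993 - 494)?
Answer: -15179276497307494847472/1393 ≈ -1.0897e+19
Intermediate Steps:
C = -282530 (C = 190*(-1487) = -282530)
(C + 2775728)*((267452 + 721597)*(-2147523 - 2271491) + s(-1735, -1393)) = (-282530 + 2775728)*((267452 + 721597)*(-2147523 - 2271491) + 2066/(-1393)) = 2493198*(989049*(-4419014) + 2066*(-1/1393)) = 2493198*(-4370621377686 - 2066/1393) = 2493198*(-6088275579118664/1393) = -15179276497307494847472/1393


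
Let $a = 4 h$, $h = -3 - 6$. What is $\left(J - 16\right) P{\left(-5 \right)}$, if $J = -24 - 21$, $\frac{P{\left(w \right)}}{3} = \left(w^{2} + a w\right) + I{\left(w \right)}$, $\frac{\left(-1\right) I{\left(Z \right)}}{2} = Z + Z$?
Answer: $-41175$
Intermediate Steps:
$h = -9$ ($h = -3 - 6 = -9$)
$I{\left(Z \right)} = - 4 Z$ ($I{\left(Z \right)} = - 2 \left(Z + Z\right) = - 2 \cdot 2 Z = - 4 Z$)
$a = -36$ ($a = 4 \left(-9\right) = -36$)
$P{\left(w \right)} = - 120 w + 3 w^{2}$ ($P{\left(w \right)} = 3 \left(\left(w^{2} - 36 w\right) - 4 w\right) = 3 \left(w^{2} - 40 w\right) = - 120 w + 3 w^{2}$)
$J = -45$ ($J = -24 - 21 = -45$)
$\left(J - 16\right) P{\left(-5 \right)} = \left(-45 - 16\right) 3 \left(-5\right) \left(-40 - 5\right) = - 61 \cdot 3 \left(-5\right) \left(-45\right) = \left(-61\right) 675 = -41175$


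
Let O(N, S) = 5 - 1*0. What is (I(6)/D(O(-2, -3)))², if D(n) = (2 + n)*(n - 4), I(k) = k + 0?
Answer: 36/49 ≈ 0.73469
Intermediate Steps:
I(k) = k
O(N, S) = 5 (O(N, S) = 5 + 0 = 5)
D(n) = (-4 + n)*(2 + n) (D(n) = (2 + n)*(-4 + n) = (-4 + n)*(2 + n))
(I(6)/D(O(-2, -3)))² = (6/(-8 + 5² - 2*5))² = (6/(-8 + 25 - 10))² = (6/7)² = 36/49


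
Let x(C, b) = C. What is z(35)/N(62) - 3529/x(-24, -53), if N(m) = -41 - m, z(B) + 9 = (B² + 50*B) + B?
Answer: 291463/2472 ≈ 117.91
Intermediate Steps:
z(B) = -9 + B² + 51*B (z(B) = -9 + ((B² + 50*B) + B) = -9 + (B² + 51*B) = -9 + B² + 51*B)
z(35)/N(62) - 3529/x(-24, -53) = (-9 + 35² + 51*35)/(-41 - 1*62) - 3529/(-24) = (-9 + 1225 + 1785)/(-41 - 62) - 3529*(-1/24) = 3001/(-103) + 3529/24 = 3001*(-1/103) + 3529/24 = -3001/103 + 3529/24 = 291463/2472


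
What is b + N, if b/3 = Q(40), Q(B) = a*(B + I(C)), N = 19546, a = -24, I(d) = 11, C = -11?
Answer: 15874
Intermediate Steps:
Q(B) = -264 - 24*B (Q(B) = -24*(B + 11) = -24*(11 + B) = -264 - 24*B)
b = -3672 (b = 3*(-264 - 24*40) = 3*(-264 - 960) = 3*(-1224) = -3672)
b + N = -3672 + 19546 = 15874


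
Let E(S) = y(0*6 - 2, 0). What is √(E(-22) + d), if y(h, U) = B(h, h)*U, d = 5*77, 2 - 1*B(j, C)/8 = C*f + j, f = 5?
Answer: √385 ≈ 19.621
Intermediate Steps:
B(j, C) = 16 - 40*C - 8*j (B(j, C) = 16 - 8*(C*5 + j) = 16 - 8*(5*C + j) = 16 - 8*(j + 5*C) = 16 + (-40*C - 8*j) = 16 - 40*C - 8*j)
d = 385
y(h, U) = U*(16 - 48*h) (y(h, U) = (16 - 40*h - 8*h)*U = (16 - 48*h)*U = U*(16 - 48*h))
E(S) = 0 (E(S) = 16*0*(1 - 3*(0*6 - 2)) = 16*0*(1 - 3*(0 - 2)) = 16*0*(1 - 3*(-2)) = 16*0*(1 + 6) = 16*0*7 = 0)
√(E(-22) + d) = √(0 + 385) = √385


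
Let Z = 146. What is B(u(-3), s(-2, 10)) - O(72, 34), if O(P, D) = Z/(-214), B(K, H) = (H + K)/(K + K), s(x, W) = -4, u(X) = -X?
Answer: 331/642 ≈ 0.51558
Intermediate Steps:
B(K, H) = (H + K)/(2*K) (B(K, H) = (H + K)/((2*K)) = (H + K)*(1/(2*K)) = (H + K)/(2*K))
O(P, D) = -73/107 (O(P, D) = 146/(-214) = 146*(-1/214) = -73/107)
B(u(-3), s(-2, 10)) - O(72, 34) = (-4 - 1*(-3))/(2*((-1*(-3)))) - 1*(-73/107) = (½)*(-4 + 3)/3 + 73/107 = (½)*(⅓)*(-1) + 73/107 = -⅙ + 73/107 = 331/642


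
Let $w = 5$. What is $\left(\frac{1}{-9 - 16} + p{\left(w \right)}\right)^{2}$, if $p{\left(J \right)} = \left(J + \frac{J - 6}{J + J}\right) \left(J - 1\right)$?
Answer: $\frac{239121}{625} \approx 382.59$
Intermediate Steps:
$p{\left(J \right)} = \left(-1 + J\right) \left(J + \frac{-6 + J}{2 J}\right)$ ($p{\left(J \right)} = \left(J + \frac{-6 + J}{2 J}\right) \left(-1 + J\right) = \left(-1 + J\right) \left(J + \frac{-6 + J}{2 J}\right)$)
$\left(\frac{1}{-9 - 16} + p{\left(w \right)}\right)^{2} = \left(\frac{1}{-9 - 16} + \left(- \frac{7}{2} + 5^{2} + \frac{3}{5} - \frac{5}{2}\right)\right)^{2} = \left(\frac{1}{-9 - 16} + \left(- \frac{7}{2} + 25 + 3 \cdot \frac{1}{5} - \frac{5}{2}\right)\right)^{2} = \left(\frac{1}{-25} + \left(- \frac{7}{2} + 25 + \frac{3}{5} - \frac{5}{2}\right)\right)^{2} = \left(- \frac{1}{25} + \frac{98}{5}\right)^{2} = \left(\frac{489}{25}\right)^{2} = \frac{239121}{625}$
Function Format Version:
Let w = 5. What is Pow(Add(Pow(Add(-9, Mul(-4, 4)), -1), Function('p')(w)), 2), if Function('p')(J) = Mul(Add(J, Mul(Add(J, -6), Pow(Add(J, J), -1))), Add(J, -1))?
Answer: Rational(239121, 625) ≈ 382.59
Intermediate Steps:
Function('p')(J) = Mul(Add(-1, J), Add(J, Mul(Rational(1, 2), Pow(J, -1), Add(-6, J)))) (Function('p')(J) = Mul(Add(J, Mul(Add(-6, J), Pow(Mul(2, J), -1))), Add(-1, J)) = Mul(Add(J, Mul(Add(-6, J), Mul(Rational(1, 2), Pow(J, -1)))), Add(-1, J)) = Mul(Add(J, Mul(Rational(1, 2), Pow(J, -1), Add(-6, J))), Add(-1, J)) = Mul(Add(-1, J), Add(J, Mul(Rational(1, 2), Pow(J, -1), Add(-6, J)))))
Pow(Add(Pow(Add(-9, Mul(-4, 4)), -1), Function('p')(w)), 2) = Pow(Add(Pow(Add(-9, Mul(-4, 4)), -1), Add(Rational(-7, 2), Pow(5, 2), Mul(3, Pow(5, -1)), Mul(Rational(-1, 2), 5))), 2) = Pow(Add(Pow(Add(-9, -16), -1), Add(Rational(-7, 2), 25, Mul(3, Rational(1, 5)), Rational(-5, 2))), 2) = Pow(Add(Pow(-25, -1), Add(Rational(-7, 2), 25, Rational(3, 5), Rational(-5, 2))), 2) = Pow(Add(Rational(-1, 25), Rational(98, 5)), 2) = Pow(Rational(489, 25), 2) = Rational(239121, 625)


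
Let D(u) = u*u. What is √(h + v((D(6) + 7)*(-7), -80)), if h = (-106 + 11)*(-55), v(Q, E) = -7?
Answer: √5218 ≈ 72.236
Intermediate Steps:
D(u) = u²
h = 5225 (h = -95*(-55) = 5225)
√(h + v((D(6) + 7)*(-7), -80)) = √(5225 - 7) = √5218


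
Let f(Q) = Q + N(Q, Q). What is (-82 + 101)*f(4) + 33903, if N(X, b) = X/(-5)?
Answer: 169819/5 ≈ 33964.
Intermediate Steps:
N(X, b) = -X/5 (N(X, b) = X*(-⅕) = -X/5)
f(Q) = 4*Q/5 (f(Q) = Q - Q/5 = 4*Q/5)
(-82 + 101)*f(4) + 33903 = (-82 + 101)*((⅘)*4) + 33903 = 19*(16/5) + 33903 = 304/5 + 33903 = 169819/5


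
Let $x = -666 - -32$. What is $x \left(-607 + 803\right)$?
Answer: $-124264$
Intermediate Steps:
$x = -634$ ($x = -666 + 32 = -634$)
$x \left(-607 + 803\right) = - 634 \left(-607 + 803\right) = \left(-634\right) 196 = -124264$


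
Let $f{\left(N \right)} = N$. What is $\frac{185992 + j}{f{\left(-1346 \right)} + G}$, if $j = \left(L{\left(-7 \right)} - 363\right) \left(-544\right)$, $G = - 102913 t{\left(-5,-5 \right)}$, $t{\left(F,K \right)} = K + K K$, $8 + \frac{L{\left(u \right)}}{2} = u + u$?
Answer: $- \frac{203700}{1029803} \approx -0.1978$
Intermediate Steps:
$L{\left(u \right)} = -16 + 4 u$ ($L{\left(u \right)} = -16 + 2 \left(u + u\right) = -16 + 2 \cdot 2 u = -16 + 4 u$)
$t{\left(F,K \right)} = K + K^{2}$
$G = -2058260$ ($G = - 102913 \left(- 5 \left(1 - 5\right)\right) = - 102913 \left(\left(-5\right) \left(-4\right)\right) = \left(-102913\right) 20 = -2058260$)
$j = 221408$ ($j = \left(\left(-16 + 4 \left(-7\right)\right) - 363\right) \left(-544\right) = \left(\left(-16 - 28\right) - 363\right) \left(-544\right) = \left(-44 - 363\right) \left(-544\right) = \left(-407\right) \left(-544\right) = 221408$)
$\frac{185992 + j}{f{\left(-1346 \right)} + G} = \frac{185992 + 221408}{-1346 - 2058260} = \frac{407400}{-2059606} = 407400 \left(- \frac{1}{2059606}\right) = - \frac{203700}{1029803}$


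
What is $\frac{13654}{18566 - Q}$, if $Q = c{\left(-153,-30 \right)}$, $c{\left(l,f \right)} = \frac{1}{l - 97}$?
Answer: $\frac{3413500}{4641501} \approx 0.73543$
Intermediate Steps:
$c{\left(l,f \right)} = \frac{1}{-97 + l}$
$Q = - \frac{1}{250}$ ($Q = \frac{1}{-97 - 153} = \frac{1}{-250} = - \frac{1}{250} \approx -0.004$)
$\frac{13654}{18566 - Q} = \frac{13654}{18566 - - \frac{1}{250}} = \frac{13654}{18566 + \frac{1}{250}} = \frac{13654}{\frac{4641501}{250}} = 13654 \cdot \frac{250}{4641501} = \frac{3413500}{4641501}$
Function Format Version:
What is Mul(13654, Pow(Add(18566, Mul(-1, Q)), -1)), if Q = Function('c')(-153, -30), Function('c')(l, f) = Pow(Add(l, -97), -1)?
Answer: Rational(3413500, 4641501) ≈ 0.73543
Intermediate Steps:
Function('c')(l, f) = Pow(Add(-97, l), -1)
Q = Rational(-1, 250) (Q = Pow(Add(-97, -153), -1) = Pow(-250, -1) = Rational(-1, 250) ≈ -0.0040000)
Mul(13654, Pow(Add(18566, Mul(-1, Q)), -1)) = Mul(13654, Pow(Add(18566, Mul(-1, Rational(-1, 250))), -1)) = Mul(13654, Pow(Add(18566, Rational(1, 250)), -1)) = Mul(13654, Pow(Rational(4641501, 250), -1)) = Mul(13654, Rational(250, 4641501)) = Rational(3413500, 4641501)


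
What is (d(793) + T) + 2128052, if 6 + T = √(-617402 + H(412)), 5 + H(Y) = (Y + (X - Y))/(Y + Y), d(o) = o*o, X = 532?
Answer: 2756895 + I*√26200256054/206 ≈ 2.7569e+6 + 785.75*I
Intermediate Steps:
d(o) = o²
H(Y) = -5 + 266/Y (H(Y) = -5 + (Y + (532 - Y))/(Y + Y) = -5 + 532/((2*Y)) = -5 + 532*(1/(2*Y)) = -5 + 266/Y)
T = -6 + I*√26200256054/206 (T = -6 + √(-617402 + (-5 + 266/412)) = -6 + √(-617402 + (-5 + 266*(1/412))) = -6 + √(-617402 + (-5 + 133/206)) = -6 + √(-617402 - 897/206) = -6 + √(-127185709/206) = -6 + I*√26200256054/206 ≈ -6.0 + 785.75*I)
(d(793) + T) + 2128052 = (793² + (-6 + I*√26200256054/206)) + 2128052 = (628849 + (-6 + I*√26200256054/206)) + 2128052 = (628843 + I*√26200256054/206) + 2128052 = 2756895 + I*√26200256054/206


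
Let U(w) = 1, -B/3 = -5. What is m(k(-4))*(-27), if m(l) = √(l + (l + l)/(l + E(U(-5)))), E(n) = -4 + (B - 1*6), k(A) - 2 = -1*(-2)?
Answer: -18*√11 ≈ -59.699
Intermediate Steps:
B = 15 (B = -3*(-5) = 15)
k(A) = 4 (k(A) = 2 - 1*(-2) = 2 + 2 = 4)
E(n) = 5 (E(n) = -4 + (15 - 1*6) = -4 + (15 - 6) = -4 + 9 = 5)
m(l) = √(l + 2*l/(5 + l)) (m(l) = √(l + (l + l)/(l + 5)) = √(l + (2*l)/(5 + l)) = √(l + 2*l/(5 + l)))
m(k(-4))*(-27) = √(4*(7 + 4)/(5 + 4))*(-27) = √(4*11/9)*(-27) = √(4*(⅑)*11)*(-27) = √(44/9)*(-27) = (2*√11/3)*(-27) = -18*√11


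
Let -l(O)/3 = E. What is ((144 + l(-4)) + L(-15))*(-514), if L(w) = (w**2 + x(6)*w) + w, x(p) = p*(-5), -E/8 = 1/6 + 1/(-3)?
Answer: -411200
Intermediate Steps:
E = 4/3 (E = -8*(1/6 + 1/(-3)) = -8*(1*(1/6) + 1*(-1/3)) = -8*(1/6 - 1/3) = -8*(-1/6) = 4/3 ≈ 1.3333)
x(p) = -5*p
l(O) = -4 (l(O) = -3*4/3 = -4)
L(w) = w**2 - 29*w (L(w) = (w**2 + (-5*6)*w) + w = (w**2 - 30*w) + w = w**2 - 29*w)
((144 + l(-4)) + L(-15))*(-514) = ((144 - 4) - 15*(-29 - 15))*(-514) = (140 - 15*(-44))*(-514) = (140 + 660)*(-514) = 800*(-514) = -411200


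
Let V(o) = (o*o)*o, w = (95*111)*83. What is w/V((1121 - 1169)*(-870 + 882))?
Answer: -291745/63700992 ≈ -0.0045799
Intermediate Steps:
w = 875235 (w = 10545*83 = 875235)
V(o) = o³ (V(o) = o²*o = o³)
w/V((1121 - 1169)*(-870 + 882)) = 875235/(((1121 - 1169)*(-870 + 882))³) = 875235/((-48*12)³) = 875235/((-576)³) = 875235/(-191102976) = 875235*(-1/191102976) = -291745/63700992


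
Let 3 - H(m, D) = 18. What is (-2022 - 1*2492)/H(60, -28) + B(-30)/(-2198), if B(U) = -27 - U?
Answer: 9921727/32970 ≈ 300.93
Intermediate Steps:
H(m, D) = -15 (H(m, D) = 3 - 1*18 = 3 - 18 = -15)
(-2022 - 1*2492)/H(60, -28) + B(-30)/(-2198) = (-2022 - 1*2492)/(-15) + (-27 - 1*(-30))/(-2198) = (-2022 - 2492)*(-1/15) + (-27 + 30)*(-1/2198) = -4514*(-1/15) + 3*(-1/2198) = 4514/15 - 3/2198 = 9921727/32970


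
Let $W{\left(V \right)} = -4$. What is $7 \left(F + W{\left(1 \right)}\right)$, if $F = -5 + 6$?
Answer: $-21$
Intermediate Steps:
$F = 1$
$7 \left(F + W{\left(1 \right)}\right) = 7 \left(1 - 4\right) = 7 \left(-3\right) = -21$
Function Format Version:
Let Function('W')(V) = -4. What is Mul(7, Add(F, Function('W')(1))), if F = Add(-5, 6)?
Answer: -21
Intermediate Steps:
F = 1
Mul(7, Add(F, Function('W')(1))) = Mul(7, Add(1, -4)) = Mul(7, -3) = -21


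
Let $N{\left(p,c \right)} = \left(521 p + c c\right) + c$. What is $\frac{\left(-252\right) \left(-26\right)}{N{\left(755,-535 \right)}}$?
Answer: $\frac{6552}{679045} \approx 0.0096488$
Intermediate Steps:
$N{\left(p,c \right)} = c + c^{2} + 521 p$ ($N{\left(p,c \right)} = \left(521 p + c^{2}\right) + c = \left(c^{2} + 521 p\right) + c = c + c^{2} + 521 p$)
$\frac{\left(-252\right) \left(-26\right)}{N{\left(755,-535 \right)}} = \frac{\left(-252\right) \left(-26\right)}{-535 + \left(-535\right)^{2} + 521 \cdot 755} = \frac{6552}{-535 + 286225 + 393355} = \frac{6552}{679045}$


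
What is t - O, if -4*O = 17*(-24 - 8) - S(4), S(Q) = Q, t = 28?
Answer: -109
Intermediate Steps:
O = 137 (O = -(17*(-24 - 8) - 1*4)/4 = -(17*(-32) - 4)/4 = -(-544 - 4)/4 = -¼*(-548) = 137)
t - O = 28 - 1*137 = 28 - 137 = -109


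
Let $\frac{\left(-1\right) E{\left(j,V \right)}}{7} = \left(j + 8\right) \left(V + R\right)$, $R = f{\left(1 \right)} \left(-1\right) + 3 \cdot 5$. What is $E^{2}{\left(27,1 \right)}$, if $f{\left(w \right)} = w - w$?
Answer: $15366400$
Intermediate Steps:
$f{\left(w \right)} = 0$
$R = 15$ ($R = 0 \left(-1\right) + 3 \cdot 5 = 0 + 15 = 15$)
$E{\left(j,V \right)} = - 7 \left(8 + j\right) \left(15 + V\right)$ ($E{\left(j,V \right)} = - 7 \left(j + 8\right) \left(V + 15\right) = - 7 \left(8 + j\right) \left(15 + V\right)$)
$E^{2}{\left(27,1 \right)} = \left(-840 - 2835 - 56 - 7 \cdot 27\right)^{2} = \left(-840 - 2835 - 56 - 189\right)^{2} = \left(-3920\right)^{2} = 15366400$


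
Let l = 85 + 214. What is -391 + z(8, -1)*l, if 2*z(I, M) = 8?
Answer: 805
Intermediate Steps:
z(I, M) = 4 (z(I, M) = (½)*8 = 4)
l = 299
-391 + z(8, -1)*l = -391 + 4*299 = -391 + 1196 = 805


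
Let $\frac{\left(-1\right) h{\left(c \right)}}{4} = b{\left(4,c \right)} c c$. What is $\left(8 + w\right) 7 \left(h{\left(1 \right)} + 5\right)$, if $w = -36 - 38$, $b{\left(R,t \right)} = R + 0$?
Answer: $5082$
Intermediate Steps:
$b{\left(R,t \right)} = R$
$h{\left(c \right)} = - 16 c^{2}$ ($h{\left(c \right)} = - 4 \cdot 4 c c = - 4 \cdot 4 c^{2} = - 16 c^{2}$)
$w = -74$ ($w = -36 - 38 = -74$)
$\left(8 + w\right) 7 \left(h{\left(1 \right)} + 5\right) = \left(8 - 74\right) 7 \left(- 16 \cdot 1^{2} + 5\right) = - 66 \cdot 7 \left(\left(-16\right) 1 + 5\right) = - 66 \cdot 7 \left(-16 + 5\right) = - 66 \cdot 7 \left(-11\right) = \left(-66\right) \left(-77\right) = 5082$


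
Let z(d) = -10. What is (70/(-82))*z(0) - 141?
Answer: -5431/41 ≈ -132.46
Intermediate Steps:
(70/(-82))*z(0) - 141 = (70/(-82))*(-10) - 141 = (70*(-1/82))*(-10) - 141 = -35/41*(-10) - 141 = 350/41 - 141 = -5431/41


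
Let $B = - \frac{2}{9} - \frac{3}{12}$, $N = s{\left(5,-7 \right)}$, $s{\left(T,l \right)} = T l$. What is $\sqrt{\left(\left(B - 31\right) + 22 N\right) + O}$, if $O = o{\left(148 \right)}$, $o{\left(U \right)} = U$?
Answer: $\frac{5 i \sqrt{941}}{6} \approx 25.563 i$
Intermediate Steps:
$N = -35$ ($N = 5 \left(-7\right) = -35$)
$B = - \frac{17}{36}$ ($B = \left(-2\right) \frac{1}{9} - \frac{1}{4} = - \frac{2}{9} - \frac{1}{4} = - \frac{17}{36} \approx -0.47222$)
$O = 148$
$\sqrt{\left(\left(B - 31\right) + 22 N\right) + O} = \sqrt{\left(\left(- \frac{17}{36} - 31\right) + 22 \left(-35\right)\right) + 148} = \sqrt{\left(- \frac{1133}{36} - 770\right) + 148} = \sqrt{- \frac{28853}{36} + 148} = \sqrt{- \frac{23525}{36}} = \frac{5 i \sqrt{941}}{6}$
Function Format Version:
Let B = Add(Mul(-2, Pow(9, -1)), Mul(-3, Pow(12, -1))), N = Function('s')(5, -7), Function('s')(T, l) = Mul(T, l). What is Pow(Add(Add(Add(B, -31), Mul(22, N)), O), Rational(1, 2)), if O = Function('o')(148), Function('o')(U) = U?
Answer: Mul(Rational(5, 6), I, Pow(941, Rational(1, 2))) ≈ Mul(25.563, I)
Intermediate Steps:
N = -35 (N = Mul(5, -7) = -35)
B = Rational(-17, 36) (B = Add(Mul(-2, Rational(1, 9)), Mul(-3, Rational(1, 12))) = Add(Rational(-2, 9), Rational(-1, 4)) = Rational(-17, 36) ≈ -0.47222)
O = 148
Pow(Add(Add(Add(B, -31), Mul(22, N)), O), Rational(1, 2)) = Pow(Add(Add(Add(Rational(-17, 36), -31), Mul(22, -35)), 148), Rational(1, 2)) = Pow(Add(Add(Rational(-1133, 36), -770), 148), Rational(1, 2)) = Pow(Add(Rational(-28853, 36), 148), Rational(1, 2)) = Pow(Rational(-23525, 36), Rational(1, 2)) = Mul(Rational(5, 6), I, Pow(941, Rational(1, 2)))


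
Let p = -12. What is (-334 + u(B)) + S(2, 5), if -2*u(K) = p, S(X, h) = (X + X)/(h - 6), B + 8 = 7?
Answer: -332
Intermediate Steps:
B = -1 (B = -8 + 7 = -1)
S(X, h) = 2*X/(-6 + h) (S(X, h) = (2*X)/(-6 + h) = 2*X/(-6 + h))
u(K) = 6 (u(K) = -1/2*(-12) = 6)
(-334 + u(B)) + S(2, 5) = (-334 + 6) + 2*2/(-6 + 5) = -328 + 2*2/(-1) = -328 + 2*2*(-1) = -328 - 4 = -332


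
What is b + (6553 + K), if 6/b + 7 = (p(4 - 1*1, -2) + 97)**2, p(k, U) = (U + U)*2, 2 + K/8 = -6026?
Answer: -54964048/1319 ≈ -41671.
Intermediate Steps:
K = -48224 (K = -16 + 8*(-6026) = -16 - 48208 = -48224)
p(k, U) = 4*U (p(k, U) = (2*U)*2 = 4*U)
b = 1/1319 (b = 6/(-7 + (4*(-2) + 97)**2) = 6/(-7 + (-8 + 97)**2) = 6/(-7 + 89**2) = 6/(-7 + 7921) = 6/7914 = 6*(1/7914) = 1/1319 ≈ 0.00075815)
b + (6553 + K) = 1/1319 + (6553 - 48224) = 1/1319 - 41671 = -54964048/1319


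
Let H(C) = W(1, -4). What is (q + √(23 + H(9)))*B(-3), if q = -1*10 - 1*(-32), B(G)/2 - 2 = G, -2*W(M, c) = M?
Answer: -44 - 3*√10 ≈ -53.487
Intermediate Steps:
W(M, c) = -M/2
B(G) = 4 + 2*G
H(C) = -½ (H(C) = -½*1 = -½)
q = 22 (q = -10 + 32 = 22)
(q + √(23 + H(9)))*B(-3) = (22 + √(23 - ½))*(4 + 2*(-3)) = (22 + √(45/2))*(4 - 6) = (22 + 3*√10/2)*(-2) = -44 - 3*√10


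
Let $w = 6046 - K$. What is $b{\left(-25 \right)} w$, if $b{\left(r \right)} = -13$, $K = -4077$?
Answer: $-131599$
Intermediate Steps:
$w = 10123$ ($w = 6046 - -4077 = 6046 + 4077 = 10123$)
$b{\left(-25 \right)} w = \left(-13\right) 10123 = -131599$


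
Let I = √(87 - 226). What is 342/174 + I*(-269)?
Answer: 57/29 - 269*I*√139 ≈ 1.9655 - 3171.5*I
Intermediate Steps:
I = I*√139 (I = √(-139) = I*√139 ≈ 11.79*I)
342/174 + I*(-269) = 342/174 + (I*√139)*(-269) = 342*(1/174) - 269*I*√139 = 57/29 - 269*I*√139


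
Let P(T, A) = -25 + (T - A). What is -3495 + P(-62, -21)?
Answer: -3561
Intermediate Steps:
P(T, A) = -25 + T - A
-3495 + P(-62, -21) = -3495 + (-25 - 62 - 1*(-21)) = -3495 + (-25 - 62 + 21) = -3495 - 66 = -3561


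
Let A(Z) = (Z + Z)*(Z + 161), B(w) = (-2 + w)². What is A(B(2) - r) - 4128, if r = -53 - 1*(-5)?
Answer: 15936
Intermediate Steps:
r = -48 (r = -53 + 5 = -48)
A(Z) = 2*Z*(161 + Z) (A(Z) = (2*Z)*(161 + Z) = 2*Z*(161 + Z))
A(B(2) - r) - 4128 = 2*((-2 + 2)² - 1*(-48))*(161 + ((-2 + 2)² - 1*(-48))) - 4128 = 2*(0² + 48)*(161 + (0² + 48)) - 4128 = 2*(0 + 48)*(161 + (0 + 48)) - 4128 = 2*48*(161 + 48) - 4128 = 2*48*209 - 4128 = 20064 - 4128 = 15936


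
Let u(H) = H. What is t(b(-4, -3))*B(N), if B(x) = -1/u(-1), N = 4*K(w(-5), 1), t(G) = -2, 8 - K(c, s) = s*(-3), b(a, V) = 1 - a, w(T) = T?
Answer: -2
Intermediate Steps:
K(c, s) = 8 + 3*s (K(c, s) = 8 - s*(-3) = 8 - (-3)*s = 8 + 3*s)
N = 44 (N = 4*(8 + 3*1) = 4*(8 + 3) = 4*11 = 44)
B(x) = 1 (B(x) = -1/(-1) = -1*(-1) = 1)
t(b(-4, -3))*B(N) = -2*1 = -2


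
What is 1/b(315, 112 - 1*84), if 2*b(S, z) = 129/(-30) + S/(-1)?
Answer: -20/3193 ≈ -0.0062637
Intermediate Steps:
b(S, z) = -43/20 - S/2 (b(S, z) = (129/(-30) + S/(-1))/2 = (129*(-1/30) + S*(-1))/2 = (-43/10 - S)/2 = -43/20 - S/2)
1/b(315, 112 - 1*84) = 1/(-43/20 - 1/2*315) = 1/(-43/20 - 315/2) = 1/(-3193/20) = -20/3193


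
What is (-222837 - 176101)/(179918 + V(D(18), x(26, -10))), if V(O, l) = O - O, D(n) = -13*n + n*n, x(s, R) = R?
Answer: -199469/89959 ≈ -2.2173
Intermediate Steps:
D(n) = n² - 13*n (D(n) = -13*n + n² = n² - 13*n)
V(O, l) = 0
(-222837 - 176101)/(179918 + V(D(18), x(26, -10))) = (-222837 - 176101)/(179918 + 0) = -398938/179918 = -398938*1/179918 = -199469/89959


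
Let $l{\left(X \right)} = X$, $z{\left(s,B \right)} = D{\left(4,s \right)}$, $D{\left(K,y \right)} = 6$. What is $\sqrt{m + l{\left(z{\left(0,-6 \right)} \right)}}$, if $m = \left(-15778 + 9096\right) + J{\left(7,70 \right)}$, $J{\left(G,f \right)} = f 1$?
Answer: $3 i \sqrt{734} \approx 81.277 i$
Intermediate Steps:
$J{\left(G,f \right)} = f$
$z{\left(s,B \right)} = 6$
$m = -6612$ ($m = \left(-15778 + 9096\right) + 70 = -6682 + 70 = -6612$)
$\sqrt{m + l{\left(z{\left(0,-6 \right)} \right)}} = \sqrt{-6612 + 6} = \sqrt{-6606} = 3 i \sqrt{734}$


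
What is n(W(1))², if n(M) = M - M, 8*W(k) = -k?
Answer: 0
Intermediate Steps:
W(k) = -k/8 (W(k) = (-k)/8 = -k/8)
n(M) = 0
n(W(1))² = 0² = 0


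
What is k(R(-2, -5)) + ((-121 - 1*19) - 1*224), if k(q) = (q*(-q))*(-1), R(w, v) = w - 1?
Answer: -355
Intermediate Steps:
R(w, v) = -1 + w
k(q) = q**2 (k(q) = -q**2*(-1) = q**2)
k(R(-2, -5)) + ((-121 - 1*19) - 1*224) = (-1 - 2)**2 + ((-121 - 1*19) - 1*224) = (-3)**2 + ((-121 - 19) - 224) = 9 + (-140 - 224) = 9 - 364 = -355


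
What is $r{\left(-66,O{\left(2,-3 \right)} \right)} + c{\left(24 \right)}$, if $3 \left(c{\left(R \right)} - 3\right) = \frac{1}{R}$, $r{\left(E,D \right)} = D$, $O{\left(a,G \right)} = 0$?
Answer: $\frac{217}{72} \approx 3.0139$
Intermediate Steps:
$c{\left(R \right)} = 3 + \frac{1}{3 R}$
$r{\left(-66,O{\left(2,-3 \right)} \right)} + c{\left(24 \right)} = 0 + \left(3 + \frac{1}{3 \cdot 24}\right) = 0 + \left(3 + \frac{1}{3} \cdot \frac{1}{24}\right) = 0 + \left(3 + \frac{1}{72}\right) = 0 + \frac{217}{72} = \frac{217}{72}$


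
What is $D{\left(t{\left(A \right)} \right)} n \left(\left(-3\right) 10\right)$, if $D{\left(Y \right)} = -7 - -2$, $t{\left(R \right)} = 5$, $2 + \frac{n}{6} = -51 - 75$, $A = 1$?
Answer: $-115200$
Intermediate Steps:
$n = -768$ ($n = -12 + 6 \left(-51 - 75\right) = -12 + 6 \left(-126\right) = -12 - 756 = -768$)
$D{\left(Y \right)} = -5$ ($D{\left(Y \right)} = -7 + 2 = -5$)
$D{\left(t{\left(A \right)} \right)} n \left(\left(-3\right) 10\right) = \left(-5\right) \left(-768\right) \left(\left(-3\right) 10\right) = 3840 \left(-30\right) = -115200$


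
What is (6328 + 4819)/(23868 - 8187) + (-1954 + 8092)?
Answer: 96261125/15681 ≈ 6138.7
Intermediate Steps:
(6328 + 4819)/(23868 - 8187) + (-1954 + 8092) = 11147/15681 + 6138 = 96261125/15681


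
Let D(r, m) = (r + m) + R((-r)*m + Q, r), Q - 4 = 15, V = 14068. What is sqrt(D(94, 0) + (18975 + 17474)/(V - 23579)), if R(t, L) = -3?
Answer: 2*sqrt(1971278393)/9511 ≈ 9.3364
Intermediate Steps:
Q = 19 (Q = 4 + 15 = 19)
D(r, m) = -3 + m + r (D(r, m) = (r + m) - 3 = (m + r) - 3 = -3 + m + r)
sqrt(D(94, 0) + (18975 + 17474)/(V - 23579)) = sqrt((-3 + 0 + 94) + (18975 + 17474)/(14068 - 23579)) = sqrt(91 + 36449/(-9511)) = sqrt(91 + 36449*(-1/9511)) = sqrt(91 - 36449/9511) = sqrt(829052/9511) = 2*sqrt(1971278393)/9511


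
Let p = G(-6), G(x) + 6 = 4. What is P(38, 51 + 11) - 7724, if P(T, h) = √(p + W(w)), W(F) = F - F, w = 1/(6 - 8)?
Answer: -7724 + I*√2 ≈ -7724.0 + 1.4142*I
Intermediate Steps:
G(x) = -2 (G(x) = -6 + 4 = -2)
w = -½ (w = 1/(-2) = -½ ≈ -0.50000)
W(F) = 0
p = -2
P(T, h) = I*√2 (P(T, h) = √(-2 + 0) = √(-2) = I*√2)
P(38, 51 + 11) - 7724 = I*√2 - 7724 = -7724 + I*√2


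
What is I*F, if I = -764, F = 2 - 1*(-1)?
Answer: -2292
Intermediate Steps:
F = 3 (F = 2 + 1 = 3)
I*F = -764*3 = -2292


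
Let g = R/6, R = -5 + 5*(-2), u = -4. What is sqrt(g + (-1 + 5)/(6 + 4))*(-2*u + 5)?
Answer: 13*I*sqrt(210)/10 ≈ 18.839*I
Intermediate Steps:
R = -15 (R = -5 - 10 = -15)
g = -5/2 (g = -15/6 = -15*1/6 = -5/2 ≈ -2.5000)
sqrt(g + (-1 + 5)/(6 + 4))*(-2*u + 5) = sqrt(-5/2 + (-1 + 5)/(6 + 4))*(-2*(-4) + 5) = sqrt(-5/2 + 4/10)*(8 + 5) = sqrt(-5/2 + 4*(1/10))*13 = sqrt(-5/2 + 2/5)*13 = sqrt(-21/10)*13 = (I*sqrt(210)/10)*13 = 13*I*sqrt(210)/10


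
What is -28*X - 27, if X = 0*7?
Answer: -27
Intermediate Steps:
X = 0
-28*X - 27 = -28*0 - 27 = 0 - 27 = -27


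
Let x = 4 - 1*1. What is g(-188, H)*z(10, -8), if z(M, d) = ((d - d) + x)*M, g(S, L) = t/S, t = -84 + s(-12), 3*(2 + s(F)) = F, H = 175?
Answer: 675/47 ≈ 14.362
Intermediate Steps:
s(F) = -2 + F/3
x = 3 (x = 4 - 1 = 3)
t = -90 (t = -84 + (-2 + (⅓)*(-12)) = -84 + (-2 - 4) = -84 - 6 = -90)
g(S, L) = -90/S
z(M, d) = 3*M (z(M, d) = ((d - d) + 3)*M = (0 + 3)*M = 3*M)
g(-188, H)*z(10, -8) = (-90/(-188))*(3*10) = -90*(-1/188)*30 = (45/94)*30 = 675/47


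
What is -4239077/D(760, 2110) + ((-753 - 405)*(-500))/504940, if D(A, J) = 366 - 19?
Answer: -107013931369/8760709 ≈ -12215.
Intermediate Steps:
D(A, J) = 347
-4239077/D(760, 2110) + ((-753 - 405)*(-500))/504940 = -4239077/347 + ((-753 - 405)*(-500))/504940 = -4239077*1/347 - 1158*(-500)*(1/504940) = -4239077/347 + 579000*(1/504940) = -4239077/347 + 28950/25247 = -107013931369/8760709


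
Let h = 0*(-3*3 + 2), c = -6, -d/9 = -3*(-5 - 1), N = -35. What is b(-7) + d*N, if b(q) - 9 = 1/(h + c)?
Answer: 34073/6 ≈ 5678.8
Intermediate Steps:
d = -162 (d = -(-27)*(-5 - 1) = -(-27)*(-6) = -9*18 = -162)
h = 0 (h = 0*(-9 + 2) = 0*(-7) = 0)
b(q) = 53/6 (b(q) = 9 + 1/(0 - 6) = 9 + 1/(-6) = 9 - ⅙ = 53/6)
b(-7) + d*N = 53/6 - 162*(-35) = 53/6 + 5670 = 34073/6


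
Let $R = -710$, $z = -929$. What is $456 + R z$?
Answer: $660046$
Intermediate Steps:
$456 + R z = 456 - -659590 = 456 + 659590 = 660046$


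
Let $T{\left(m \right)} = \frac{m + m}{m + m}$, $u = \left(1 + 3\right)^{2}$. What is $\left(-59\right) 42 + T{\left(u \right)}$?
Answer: $-2477$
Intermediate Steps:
$u = 16$ ($u = 4^{2} = 16$)
$T{\left(m \right)} = 1$ ($T{\left(m \right)} = \frac{2 m}{2 m} = 2 m \frac{1}{2 m} = 1$)
$\left(-59\right) 42 + T{\left(u \right)} = \left(-59\right) 42 + 1 = -2478 + 1 = -2477$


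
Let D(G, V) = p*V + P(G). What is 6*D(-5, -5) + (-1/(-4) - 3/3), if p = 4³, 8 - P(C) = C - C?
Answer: -7491/4 ≈ -1872.8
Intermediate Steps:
P(C) = 8 (P(C) = 8 - (C - C) = 8 - 1*0 = 8 + 0 = 8)
p = 64
D(G, V) = 8 + 64*V (D(G, V) = 64*V + 8 = 8 + 64*V)
6*D(-5, -5) + (-1/(-4) - 3/3) = 6*(8 + 64*(-5)) + (-1/(-4) - 3/3) = 6*(8 - 320) + (-1*(-¼) - 3*⅓) = 6*(-312) + (¼ - 1) = -1872 - ¾ = -7491/4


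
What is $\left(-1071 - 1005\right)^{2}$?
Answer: $4309776$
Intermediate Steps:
$\left(-1071 - 1005\right)^{2} = \left(-2076\right)^{2} = 4309776$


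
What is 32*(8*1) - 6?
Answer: 250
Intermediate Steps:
32*(8*1) - 6 = 32*8 - 6 = 256 - 6 = 250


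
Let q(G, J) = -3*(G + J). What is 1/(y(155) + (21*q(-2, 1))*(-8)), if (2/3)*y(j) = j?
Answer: -2/543 ≈ -0.0036832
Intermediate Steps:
q(G, J) = -3*G - 3*J
y(j) = 3*j/2
1/(y(155) + (21*q(-2, 1))*(-8)) = 1/((3/2)*155 + (21*(-3*(-2) - 3*1))*(-8)) = 1/(465/2 + (21*(6 - 3))*(-8)) = 1/(465/2 + (21*3)*(-8)) = 1/(465/2 + 63*(-8)) = 1/(465/2 - 504) = 1/(-543/2) = -2/543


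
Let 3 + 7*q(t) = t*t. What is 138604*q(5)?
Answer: 3049288/7 ≈ 4.3561e+5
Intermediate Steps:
q(t) = -3/7 + t²/7 (q(t) = -3/7 + (t*t)/7 = -3/7 + t²/7)
138604*q(5) = 138604*(-3/7 + (⅐)*5²) = 138604*(-3/7 + (⅐)*25) = 138604*(-3/7 + 25/7) = 138604*(22/7) = 3049288/7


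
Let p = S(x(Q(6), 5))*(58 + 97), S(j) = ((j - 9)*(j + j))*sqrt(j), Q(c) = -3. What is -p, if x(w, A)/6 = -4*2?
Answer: -3392640*I*sqrt(3) ≈ -5.8762e+6*I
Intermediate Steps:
x(w, A) = -48 (x(w, A) = 6*(-4*2) = 6*(-8) = -48)
S(j) = 2*j**(3/2)*(-9 + j) (S(j) = ((-9 + j)*(2*j))*sqrt(j) = (2*j*(-9 + j))*sqrt(j) = 2*j**(3/2)*(-9 + j))
p = 3392640*I*sqrt(3) (p = (2*(-48)**(3/2)*(-9 - 48))*(58 + 97) = (2*(-192*I*sqrt(3))*(-57))*155 = (21888*I*sqrt(3))*155 = 3392640*I*sqrt(3) ≈ 5.8762e+6*I)
-p = -3392640*I*sqrt(3)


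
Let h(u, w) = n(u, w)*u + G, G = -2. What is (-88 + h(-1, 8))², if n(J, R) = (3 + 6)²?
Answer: 29241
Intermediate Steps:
n(J, R) = 81 (n(J, R) = 9² = 81)
h(u, w) = -2 + 81*u (h(u, w) = 81*u - 2 = -2 + 81*u)
(-88 + h(-1, 8))² = (-88 + (-2 + 81*(-1)))² = (-88 + (-2 - 81))² = (-88 - 83)² = (-171)² = 29241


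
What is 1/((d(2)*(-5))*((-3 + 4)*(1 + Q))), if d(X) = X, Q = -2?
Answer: ⅒ ≈ 0.10000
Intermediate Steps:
1/((d(2)*(-5))*((-3 + 4)*(1 + Q))) = 1/((2*(-5))*((-3 + 4)*(1 - 2))) = 1/(-10*(-1)) = 1/10 = ⅒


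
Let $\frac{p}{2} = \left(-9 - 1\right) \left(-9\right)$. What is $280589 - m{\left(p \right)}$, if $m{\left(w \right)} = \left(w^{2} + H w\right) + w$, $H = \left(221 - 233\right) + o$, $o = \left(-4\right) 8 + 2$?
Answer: $255569$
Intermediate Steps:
$o = -30$ ($o = -32 + 2 = -30$)
$H = -42$ ($H = \left(221 - 233\right) - 30 = -12 - 30 = -42$)
$p = 180$ ($p = 2 \left(-9 - 1\right) \left(-9\right) = 2 \left(\left(-10\right) \left(-9\right)\right) = 2 \cdot 90 = 180$)
$m{\left(w \right)} = w^{2} - 41 w$ ($m{\left(w \right)} = \left(w^{2} - 42 w\right) + w = w^{2} - 41 w$)
$280589 - m{\left(p \right)} = 280589 - 180 \left(-41 + 180\right) = 280589 - 180 \cdot 139 = 280589 - 25020 = 255569$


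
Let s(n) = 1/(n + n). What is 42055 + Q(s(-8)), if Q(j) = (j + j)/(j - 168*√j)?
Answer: 18991407177/451585 - 1344*I/451585 ≈ 42055.0 - 0.0029762*I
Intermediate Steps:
s(n) = 1/(2*n)
Q(j) = 2*j/(j - 168*√j) (Q(j) = (2*j)/(j - 168*√j) = 2*j/(j - 168*√j))
42055 + Q(s(-8)) = 42055 + 2*((½)/(-8))/((½)/(-8) - 168*√2*(I*√2/4)/2) = 42055 + 2*((½)*(-⅛))/((½)*(-⅛) - 168*I/4) = 42055 + 2*(-1/16)/(-1/16 - 42*I) = 42055 + 2*(-1/16)*(256*(-1/16 + 42*I)/451585) = 42055 + (2/451585 - 1344*I/451585) = 18991407177/451585 - 1344*I/451585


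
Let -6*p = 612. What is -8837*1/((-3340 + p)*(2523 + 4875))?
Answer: 8837/25463916 ≈ 0.00034704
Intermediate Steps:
p = -102 (p = -⅙*612 = -102)
-8837*1/((-3340 + p)*(2523 + 4875)) = -8837*1/((-3340 - 102)*(2523 + 4875)) = -8837/(7398*(-3442)) = -8837/(-25463916) = -8837*(-1/25463916) = 8837/25463916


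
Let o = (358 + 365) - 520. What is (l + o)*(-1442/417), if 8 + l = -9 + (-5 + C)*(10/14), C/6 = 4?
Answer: -287782/417 ≈ -690.13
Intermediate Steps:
C = 24 (C = 6*4 = 24)
l = -24/7 (l = -8 + (-9 + (-5 + 24)*(10/14)) = -8 + (-9 + 19*(10*(1/14))) = -8 + (-9 + 19*(5/7)) = -8 + (-9 + 95/7) = -8 + 32/7 = -24/7 ≈ -3.4286)
o = 203 (o = 723 - 520 = 203)
(l + o)*(-1442/417) = (-24/7 + 203)*(-1442/417) = 1397*(-1442*1/417)/7 = (1397/7)*(-1442/417) = -287782/417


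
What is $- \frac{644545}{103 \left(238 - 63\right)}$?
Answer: $- \frac{128909}{3605} \approx -35.758$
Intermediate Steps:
$- \frac{644545}{103 \left(238 - 63\right)} = - \frac{644545}{103 \cdot 175} = - \frac{644545}{18025} = \left(-644545\right) \frac{1}{18025} = - \frac{128909}{3605}$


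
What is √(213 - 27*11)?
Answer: 2*I*√21 ≈ 9.1651*I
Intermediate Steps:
√(213 - 27*11) = √(213 - 297) = √(-84) = 2*I*√21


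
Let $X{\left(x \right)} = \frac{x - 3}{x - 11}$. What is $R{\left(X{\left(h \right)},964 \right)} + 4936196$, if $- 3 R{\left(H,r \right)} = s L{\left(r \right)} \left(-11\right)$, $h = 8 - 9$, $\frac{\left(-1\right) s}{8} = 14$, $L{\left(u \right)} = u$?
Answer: $\frac{13620940}{3} \approx 4.5403 \cdot 10^{6}$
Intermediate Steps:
$s = -112$ ($s = \left(-8\right) 14 = -112$)
$h = -1$ ($h = 8 - 9 = -1$)
$X{\left(x \right)} = \frac{-3 + x}{-11 + x}$
$R{\left(H,r \right)} = - \frac{1232 r}{3}$ ($R{\left(H,r \right)} = - \frac{- 112 r \left(-11\right)}{3} = - \frac{1232 r}{3}$)
$R{\left(X{\left(h \right)},964 \right)} + 4936196 = \left(- \frac{1232}{3}\right) 964 + 4936196 = - \frac{1187648}{3} + 4936196 = \frac{13620940}{3}$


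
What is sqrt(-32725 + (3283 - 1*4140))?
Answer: I*sqrt(33582) ≈ 183.25*I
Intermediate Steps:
sqrt(-32725 + (3283 - 1*4140)) = sqrt(-32725 + (3283 - 4140)) = sqrt(-32725 - 857) = sqrt(-33582) = I*sqrt(33582)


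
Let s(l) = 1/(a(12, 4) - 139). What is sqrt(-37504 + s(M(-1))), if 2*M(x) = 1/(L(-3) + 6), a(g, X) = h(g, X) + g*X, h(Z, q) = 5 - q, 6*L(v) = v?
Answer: I*sqrt(33753610)/30 ≈ 193.66*I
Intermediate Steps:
L(v) = v/6
a(g, X) = 5 - X + X*g (a(g, X) = (5 - X) + g*X = (5 - X) + X*g = 5 - X + X*g)
M(x) = 1/11 (M(x) = 1/(2*((1/6)*(-3) + 6)) = 1/(2*(-1/2 + 6)) = 1/(2*(11/2)) = (1/2)*(2/11) = 1/11)
s(l) = -1/90 (s(l) = 1/((5 - 1*4 + 4*12) - 139) = 1/((5 - 4 + 48) - 139) = 1/(49 - 139) = 1/(-90) = -1/90)
sqrt(-37504 + s(M(-1))) = sqrt(-37504 - 1/90) = sqrt(-3375361/90) = I*sqrt(33753610)/30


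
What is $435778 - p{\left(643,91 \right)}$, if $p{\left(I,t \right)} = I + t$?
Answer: $435044$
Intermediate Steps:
$435778 - p{\left(643,91 \right)} = 435778 - \left(643 + 91\right) = 435778 - 734 = 435044$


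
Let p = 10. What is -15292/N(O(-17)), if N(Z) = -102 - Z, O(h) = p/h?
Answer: 64991/431 ≈ 150.79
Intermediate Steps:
O(h) = 10/h
-15292/N(O(-17)) = -15292/(-102 - 10/(-17)) = -15292/(-102 - 10*(-1)/17) = -15292/(-102 - 1*(-10/17)) = -15292/(-102 + 10/17) = -15292/(-1724/17) = -15292*(-17/1724) = 64991/431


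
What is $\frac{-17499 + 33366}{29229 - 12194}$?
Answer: $\frac{15867}{17035} \approx 0.93144$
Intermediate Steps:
$\frac{-17499 + 33366}{29229 - 12194} = \frac{15867}{17035}$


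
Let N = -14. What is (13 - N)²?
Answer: 729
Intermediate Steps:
(13 - N)² = (13 - 1*(-14))² = (13 + 14)² = 27² = 729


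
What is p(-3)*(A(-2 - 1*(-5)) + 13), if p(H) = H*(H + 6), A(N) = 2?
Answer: -135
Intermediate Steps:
p(H) = H*(6 + H)
p(-3)*(A(-2 - 1*(-5)) + 13) = (-3*(6 - 3))*(2 + 13) = -3*3*15 = -9*15 = -135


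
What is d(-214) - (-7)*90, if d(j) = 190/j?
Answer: 67315/107 ≈ 629.11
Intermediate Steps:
d(-214) - (-7)*90 = 190/(-214) - (-7)*90 = 190*(-1/214) - 1*(-630) = -95/107 + 630 = 67315/107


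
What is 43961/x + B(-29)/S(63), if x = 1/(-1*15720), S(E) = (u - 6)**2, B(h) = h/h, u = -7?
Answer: -116790309479/169 ≈ -6.9107e+8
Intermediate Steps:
B(h) = 1
S(E) = 169 (S(E) = (-7 - 6)**2 = (-13)**2 = 169)
x = -1/15720 (x = 1/(-15720) = -1/15720 ≈ -6.3613e-5)
43961/x + B(-29)/S(63) = 43961/(-1/15720) + 1/169 = 43961*(-15720) + 1*(1/169) = -691066920 + 1/169 = -116790309479/169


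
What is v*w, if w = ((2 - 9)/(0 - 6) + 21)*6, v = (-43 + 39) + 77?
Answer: 9709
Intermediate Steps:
v = 73 (v = -4 + 77 = 73)
w = 133 (w = (-7/(-6) + 21)*6 = (-7*(-⅙) + 21)*6 = (7/6 + 21)*6 = (133/6)*6 = 133)
v*w = 73*133 = 9709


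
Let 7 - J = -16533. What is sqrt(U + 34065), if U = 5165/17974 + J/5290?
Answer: 3*sqrt(646925922276106)/413402 ≈ 184.58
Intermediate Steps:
J = 16540 (J = 7 - 1*(-16533) = 7 + 16533 = 16540)
U = 32461281/9508246 (U = 5165/17974 + 16540/5290 = 5165*(1/17974) + 16540*(1/5290) = 5165/17974 + 1654/529 = 32461281/9508246 ≈ 3.4140)
sqrt(U + 34065) = sqrt(32461281/9508246 + 34065) = sqrt(323930861271/9508246) = 3*sqrt(646925922276106)/413402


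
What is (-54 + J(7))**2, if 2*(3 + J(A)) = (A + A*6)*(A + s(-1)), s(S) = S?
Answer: 8100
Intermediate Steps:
J(A) = -3 + 7*A*(-1 + A)/2 (J(A) = -3 + ((A + A*6)*(A - 1))/2 = -3 + ((A + 6*A)*(-1 + A))/2 = -3 + ((7*A)*(-1 + A))/2 = -3 + (7*A*(-1 + A))/2 = -3 + 7*A*(-1 + A)/2)
(-54 + J(7))**2 = (-54 + (-3 - 7/2*7 + (7/2)*7**2))**2 = (-54 + (-3 - 49/2 + (7/2)*49))**2 = (-54 + (-3 - 49/2 + 343/2))**2 = (-54 + 144)**2 = 90**2 = 8100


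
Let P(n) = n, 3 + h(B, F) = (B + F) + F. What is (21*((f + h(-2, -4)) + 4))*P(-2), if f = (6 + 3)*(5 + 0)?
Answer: -1512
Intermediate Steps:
h(B, F) = -3 + B + 2*F (h(B, F) = -3 + ((B + F) + F) = -3 + (B + 2*F) = -3 + B + 2*F)
f = 45 (f = 9*5 = 45)
(21*((f + h(-2, -4)) + 4))*P(-2) = (21*((45 + (-3 - 2 + 2*(-4))) + 4))*(-2) = (21*((45 + (-3 - 2 - 8)) + 4))*(-2) = (21*((45 - 13) + 4))*(-2) = (21*(32 + 4))*(-2) = (21*36)*(-2) = 756*(-2) = -1512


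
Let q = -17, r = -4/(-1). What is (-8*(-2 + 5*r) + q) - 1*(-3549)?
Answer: 3388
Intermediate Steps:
r = 4 (r = -4*(-1) = 4)
(-8*(-2 + 5*r) + q) - 1*(-3549) = (-8*(-2 + 5*4) - 17) - 1*(-3549) = (-8*(-2 + 20) - 17) + 3549 = (-8*18 - 17) + 3549 = (-144 - 17) + 3549 = -161 + 3549 = 3388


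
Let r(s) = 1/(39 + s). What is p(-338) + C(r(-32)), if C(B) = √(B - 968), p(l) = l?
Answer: -338 + 5*I*√1897/7 ≈ -338.0 + 31.11*I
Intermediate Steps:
C(B) = √(-968 + B)
p(-338) + C(r(-32)) = -338 + √(-968 + 1/(39 - 32)) = -338 + √(-968 + 1/7) = -338 + √(-968 + ⅐) = -338 + √(-6775/7) = -338 + 5*I*√1897/7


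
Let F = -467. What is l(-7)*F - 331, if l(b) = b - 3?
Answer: 4339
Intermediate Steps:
l(b) = -3 + b
l(-7)*F - 331 = (-3 - 7)*(-467) - 331 = -10*(-467) - 331 = 4670 - 331 = 4339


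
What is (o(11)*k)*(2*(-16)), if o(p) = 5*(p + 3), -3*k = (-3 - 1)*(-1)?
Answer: 8960/3 ≈ 2986.7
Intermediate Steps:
k = -4/3 (k = -(-3 - 1)*(-1)/3 = -(-4)*(-1)/3 = -1/3*4 = -4/3 ≈ -1.3333)
o(p) = 15 + 5*p (o(p) = 5*(3 + p) = 15 + 5*p)
(o(11)*k)*(2*(-16)) = ((15 + 5*11)*(-4/3))*(2*(-16)) = ((15 + 55)*(-4/3))*(-32) = (70*(-4/3))*(-32) = -280/3*(-32) = 8960/3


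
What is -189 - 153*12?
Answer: -2025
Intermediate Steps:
-189 - 153*12 = -189 - 51*36 = -189 - 1836 = -2025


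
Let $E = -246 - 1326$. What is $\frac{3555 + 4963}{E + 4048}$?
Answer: $\frac{4259}{1238} \approx 3.4402$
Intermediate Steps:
$E = -1572$ ($E = -246 - 1326 = -1572$)
$\frac{3555 + 4963}{E + 4048} = \frac{3555 + 4963}{-1572 + 4048} = \frac{8518}{2476} = 8518 \cdot \frac{1}{2476} = \frac{4259}{1238}$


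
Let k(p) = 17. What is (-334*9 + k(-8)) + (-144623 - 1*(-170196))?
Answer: 22584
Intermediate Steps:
(-334*9 + k(-8)) + (-144623 - 1*(-170196)) = (-334*9 + 17) + (-144623 - 1*(-170196)) = (-3006 + 17) + (-144623 + 170196) = -2989 + 25573 = 22584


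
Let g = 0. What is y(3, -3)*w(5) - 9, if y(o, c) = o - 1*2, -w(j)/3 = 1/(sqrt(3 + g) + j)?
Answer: -213/22 + 3*sqrt(3)/22 ≈ -9.4456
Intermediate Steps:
w(j) = -3/(j + sqrt(3)) (w(j) = -3/(sqrt(3 + 0) + j) = -3/(sqrt(3) + j) = -3/(j + sqrt(3)))
y(o, c) = -2 + o (y(o, c) = o - 2 = -2 + o)
y(3, -3)*w(5) - 9 = (-2 + 3)*(-3/(5 + sqrt(3))) - 9 = 1*(-3/(5 + sqrt(3))) - 9 = -3/(5 + sqrt(3)) - 9 = -9 - 3/(5 + sqrt(3))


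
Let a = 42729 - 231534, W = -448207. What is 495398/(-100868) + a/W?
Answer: -101498234323/22604871838 ≈ -4.4901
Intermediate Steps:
a = -188805
495398/(-100868) + a/W = 495398/(-100868) - 188805/(-448207) = 495398*(-1/100868) - 188805*(-1/448207) = -247699/50434 + 188805/448207 = -101498234323/22604871838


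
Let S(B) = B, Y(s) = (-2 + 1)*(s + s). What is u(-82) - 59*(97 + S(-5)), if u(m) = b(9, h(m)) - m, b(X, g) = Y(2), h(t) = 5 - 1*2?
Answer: -5350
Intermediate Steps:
Y(s) = -2*s
h(t) = 3 (h(t) = 5 - 2 = 3)
b(X, g) = -4 (b(X, g) = -2*2 = -4)
u(m) = -4 - m
u(-82) - 59*(97 + S(-5)) = (-4 - 1*(-82)) - 59*(97 - 5) = (-4 + 82) - 59*92 = 78 - 5428 = -5350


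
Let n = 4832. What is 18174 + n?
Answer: 23006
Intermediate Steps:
18174 + n = 18174 + 4832 = 23006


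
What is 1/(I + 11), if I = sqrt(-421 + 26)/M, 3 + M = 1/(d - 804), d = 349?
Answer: 20525516/307555551 + 621530*I*sqrt(395)/307555551 ≈ 0.066738 + 0.040164*I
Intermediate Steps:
M = -1366/455 (M = -3 + 1/(349 - 804) = -3 + 1/(-455) = -3 - 1/455 = -1366/455 ≈ -3.0022)
I = -455*I*sqrt(395)/1366 (I = sqrt(-421 + 26)/(-1366/455) = sqrt(-395)*(-455/1366) = (I*sqrt(395))*(-455/1366) = -455*I*sqrt(395)/1366 ≈ -6.62*I)
1/(I + 11) = 1/(-455*I*sqrt(395)/1366 + 11) = 1/(11 - 455*I*sqrt(395)/1366)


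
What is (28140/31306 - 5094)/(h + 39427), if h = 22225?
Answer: -19930578/241259689 ≈ -0.082610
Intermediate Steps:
(28140/31306 - 5094)/(h + 39427) = (28140/31306 - 5094)/(22225 + 39427) = (28140*(1/31306) - 5094)/61652 = (14070/15653 - 5094)*(1/61652) = -79722312/15653*1/61652 = -19930578/241259689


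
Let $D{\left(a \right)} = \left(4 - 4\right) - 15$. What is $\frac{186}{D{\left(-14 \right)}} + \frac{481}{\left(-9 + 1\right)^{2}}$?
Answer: $- \frac{1563}{320} \approx -4.8844$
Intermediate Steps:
$D{\left(a \right)} = -15$ ($D{\left(a \right)} = \left(4 - 4\right) - 15 = 0 - 15 = -15$)
$\frac{186}{D{\left(-14 \right)}} + \frac{481}{\left(-9 + 1\right)^{2}} = \frac{186}{-15} + \frac{481}{\left(-9 + 1\right)^{2}} = 186 \left(- \frac{1}{15}\right) + \frac{481}{\left(-8\right)^{2}} = - \frac{62}{5} + \frac{481}{64} = - \frac{1563}{320}$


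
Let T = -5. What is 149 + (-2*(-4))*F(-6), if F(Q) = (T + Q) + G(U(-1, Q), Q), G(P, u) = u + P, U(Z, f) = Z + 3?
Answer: 29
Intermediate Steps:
U(Z, f) = 3 + Z
G(P, u) = P + u
F(Q) = -3 + 2*Q (F(Q) = (-5 + Q) + ((3 - 1) + Q) = (-5 + Q) + (2 + Q) = -3 + 2*Q)
149 + (-2*(-4))*F(-6) = 149 + (-2*(-4))*(-3 + 2*(-6)) = 149 + 8*(-3 - 12) = 149 + 8*(-15) = 149 - 120 = 29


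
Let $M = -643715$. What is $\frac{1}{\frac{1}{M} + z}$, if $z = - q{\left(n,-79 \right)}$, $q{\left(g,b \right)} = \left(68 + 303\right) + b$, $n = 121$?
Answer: $- \frac{643715}{187964781} \approx -0.0034247$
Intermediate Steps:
$q{\left(g,b \right)} = 371 + b$
$z = -292$ ($z = - (371 - 79) = \left(-1\right) 292 = -292$)
$\frac{1}{\frac{1}{M} + z} = \frac{1}{\frac{1}{-643715} - 292} = \frac{1}{- \frac{1}{643715} - 292} = \frac{1}{- \frac{187964781}{643715}} = - \frac{643715}{187964781}$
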